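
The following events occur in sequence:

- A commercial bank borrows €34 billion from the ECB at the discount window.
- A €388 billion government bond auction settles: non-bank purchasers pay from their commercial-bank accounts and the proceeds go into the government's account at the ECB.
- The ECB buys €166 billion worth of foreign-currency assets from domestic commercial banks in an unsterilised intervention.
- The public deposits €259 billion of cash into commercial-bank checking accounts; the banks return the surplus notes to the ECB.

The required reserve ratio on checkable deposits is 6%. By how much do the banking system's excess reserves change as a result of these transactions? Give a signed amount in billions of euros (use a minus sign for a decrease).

+€78.74 billion

Discount-window loan €34 billion: reserves +€34B, deposits 0.
Government account inflow €388 billion: reserves −€388B, deposits −€388B.
FX purchase €166 billion: reserves +€166B, deposits 0.
Currency deposit €259 billion: reserves +€259B, deposits +€259B.
Totals: Δreserves = +€71B, Δdeposits = −€129B.
Δrequired reserves = 6% × −€129B = −€7.74B.
Δexcess reserves = Δreserves − Δrequired = +€71B − (−€7.74B) = +€78.74 billion.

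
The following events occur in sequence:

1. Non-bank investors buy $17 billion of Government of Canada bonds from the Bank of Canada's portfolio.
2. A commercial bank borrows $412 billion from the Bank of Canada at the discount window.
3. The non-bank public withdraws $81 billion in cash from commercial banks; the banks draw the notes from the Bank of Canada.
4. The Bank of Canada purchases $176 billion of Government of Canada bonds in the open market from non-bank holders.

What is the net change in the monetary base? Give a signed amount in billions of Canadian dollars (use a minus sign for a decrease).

+$571 billion

Asset sale (to non-banks) $17 billion: Bank of Canada balance sheet contracts → −$17B.
Discount-window loan $412 billion: Bank of Canada balance sheet expands → +$412B.
Currency withdrawal $81 billion: just a shift between currency and reserves — both are base money → 0.
Asset purchase (from non-banks) $176 billion: Bank of Canada balance sheet expands → +$176B.
Net: −17 + 412 + 0 + 176 = +$571 billion.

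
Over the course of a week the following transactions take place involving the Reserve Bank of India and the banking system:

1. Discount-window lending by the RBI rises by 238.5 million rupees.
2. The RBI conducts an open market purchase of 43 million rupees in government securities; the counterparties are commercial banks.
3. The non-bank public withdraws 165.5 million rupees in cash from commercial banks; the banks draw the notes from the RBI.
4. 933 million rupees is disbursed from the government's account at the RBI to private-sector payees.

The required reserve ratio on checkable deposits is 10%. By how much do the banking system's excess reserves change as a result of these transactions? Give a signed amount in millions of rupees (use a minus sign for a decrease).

+972.25 million

Discount-window loan 238.5 million rupees: reserves +238.5M, deposits 0.
OMO purchase (from banks) 43 million rupees: reserves +43M, deposits 0.
Currency withdrawal 165.5 million rupees: reserves −165.5M, deposits −165.5M.
Government spending 933 million rupees: reserves +933M, deposits +933M.
Totals: Δreserves = +1049M, Δdeposits = +767.5M.
Δrequired reserves = 10% × +767.5M = +76.75M.
Δexcess reserves = Δreserves − Δrequired = +1049M − (+76.75M) = +972.25 million.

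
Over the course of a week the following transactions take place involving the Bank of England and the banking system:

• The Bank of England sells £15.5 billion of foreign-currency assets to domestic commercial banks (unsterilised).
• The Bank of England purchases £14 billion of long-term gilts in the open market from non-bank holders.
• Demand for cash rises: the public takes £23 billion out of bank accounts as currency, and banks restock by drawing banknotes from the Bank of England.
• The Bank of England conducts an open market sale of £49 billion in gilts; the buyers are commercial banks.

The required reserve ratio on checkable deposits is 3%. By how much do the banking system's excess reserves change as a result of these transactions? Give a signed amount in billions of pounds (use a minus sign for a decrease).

-£73.23 billion

FX sale £15.5 billion: reserves −£15.5B, deposits 0.
Asset purchase (from non-banks) £14 billion: reserves +£14B, deposits +£14B.
Currency withdrawal £23 billion: reserves −£23B, deposits −£23B.
OMO sale (to banks) £49 billion: reserves −£49B, deposits 0.
Totals: Δreserves = −£73.5B, Δdeposits = −£9B.
Δrequired reserves = 3% × −£9B = −£0.27B.
Δexcess reserves = Δreserves − Δrequired = −£73.5B − (−£0.27B) = -£73.23 billion.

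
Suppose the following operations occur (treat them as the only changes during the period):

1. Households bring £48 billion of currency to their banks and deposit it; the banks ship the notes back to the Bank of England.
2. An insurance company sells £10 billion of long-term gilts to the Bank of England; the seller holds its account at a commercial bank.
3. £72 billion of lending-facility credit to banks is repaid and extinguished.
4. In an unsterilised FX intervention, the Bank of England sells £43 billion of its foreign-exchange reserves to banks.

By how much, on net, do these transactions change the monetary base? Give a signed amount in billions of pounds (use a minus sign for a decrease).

Currency deposit £48 billion: just a shift between currency and reserves — both are base money → 0.
Asset purchase (from non-banks) £10 billion: Bank of England balance sheet expands → +£10B.
Discount-window repayment £72 billion: Bank of England balance sheet contracts → −£72B.
FX sale £43 billion: Bank of England balance sheet contracts → −£43B.
Net: 0 + 10 − 72 − 43 = -£105 billion.

-£105 billion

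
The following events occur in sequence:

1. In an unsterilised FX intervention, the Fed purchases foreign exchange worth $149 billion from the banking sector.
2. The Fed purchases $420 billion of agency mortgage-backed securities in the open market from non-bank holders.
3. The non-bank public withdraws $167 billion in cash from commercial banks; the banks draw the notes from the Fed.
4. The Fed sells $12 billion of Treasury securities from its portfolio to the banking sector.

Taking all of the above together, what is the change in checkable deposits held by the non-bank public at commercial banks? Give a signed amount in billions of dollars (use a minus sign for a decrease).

+$253 billion

Fed balance sheet:
  Assets:      Securities +$408B, Foreign assets +$149B
  Liabilities: Bank reserves +$390B, Currency in circulation +$167B
Commercial banking system:
  Assets:      Reserves at CB +$390B, Securities +$12B, Foreign assets −$149B
  Liabilities: Checkable deposits +$253B
So the change in checkable deposits held by the non-bank public at commercial banks is +$253 billion.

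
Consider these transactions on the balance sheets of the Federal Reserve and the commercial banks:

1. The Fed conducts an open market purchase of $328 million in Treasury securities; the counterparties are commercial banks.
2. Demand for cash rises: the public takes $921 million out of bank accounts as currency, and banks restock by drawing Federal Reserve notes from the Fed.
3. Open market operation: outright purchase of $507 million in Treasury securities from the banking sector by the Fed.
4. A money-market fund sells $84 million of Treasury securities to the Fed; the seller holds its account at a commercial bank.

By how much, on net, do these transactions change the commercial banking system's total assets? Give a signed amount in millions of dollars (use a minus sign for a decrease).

OMO purchase (from banks) $328 million: just an asset swap on bank balance sheets → 0.
Currency withdrawal $921 million: bank balance sheets shrink → −$921M.
OMO purchase (from banks) $507 million: just an asset swap on bank balance sheets → 0.
Asset purchase (from non-banks) $84 million: bank balance sheets expand → +$84M.
Net: 0 − 921 + 0 + 84 = -$837 million.

-$837 million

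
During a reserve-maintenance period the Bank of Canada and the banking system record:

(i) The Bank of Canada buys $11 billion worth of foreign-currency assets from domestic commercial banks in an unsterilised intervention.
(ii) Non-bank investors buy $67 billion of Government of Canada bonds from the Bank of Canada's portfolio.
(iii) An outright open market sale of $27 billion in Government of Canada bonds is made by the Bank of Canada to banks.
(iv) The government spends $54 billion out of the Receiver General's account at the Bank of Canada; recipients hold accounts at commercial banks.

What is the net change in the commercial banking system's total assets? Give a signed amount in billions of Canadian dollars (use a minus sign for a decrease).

-$13 billion

Bank of Canada balance sheet:
  Assets:      Securities −$94B, Foreign assets +$11B
  Liabilities: Bank reserves −$29B, Government deposits −$54B
Commercial banking system:
  Assets:      Reserves at CB −$29B, Securities +$27B, Foreign assets −$11B
  Liabilities: Checkable deposits −$13B
Change in total bank assets = -$13 billion.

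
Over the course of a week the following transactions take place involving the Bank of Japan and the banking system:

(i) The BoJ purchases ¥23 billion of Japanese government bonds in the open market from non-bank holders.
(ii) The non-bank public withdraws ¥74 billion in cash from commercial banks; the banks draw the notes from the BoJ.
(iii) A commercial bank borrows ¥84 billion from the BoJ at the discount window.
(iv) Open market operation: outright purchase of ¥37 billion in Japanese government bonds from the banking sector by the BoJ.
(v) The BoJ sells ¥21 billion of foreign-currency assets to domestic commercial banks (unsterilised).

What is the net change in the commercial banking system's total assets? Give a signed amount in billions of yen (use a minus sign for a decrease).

BoJ balance sheet:
  Assets:      Securities +¥60B, Loans to banks +¥84B, Foreign assets −¥21B
  Liabilities: Bank reserves +¥49B, Currency in circulation +¥74B
Commercial banking system:
  Assets:      Reserves at CB +¥49B, Securities −¥37B, Foreign assets +¥21B
  Liabilities: Checkable deposits −¥51B, Borrowings from CB +¥84B
Change in total bank assets = +¥33 billion.

+¥33 billion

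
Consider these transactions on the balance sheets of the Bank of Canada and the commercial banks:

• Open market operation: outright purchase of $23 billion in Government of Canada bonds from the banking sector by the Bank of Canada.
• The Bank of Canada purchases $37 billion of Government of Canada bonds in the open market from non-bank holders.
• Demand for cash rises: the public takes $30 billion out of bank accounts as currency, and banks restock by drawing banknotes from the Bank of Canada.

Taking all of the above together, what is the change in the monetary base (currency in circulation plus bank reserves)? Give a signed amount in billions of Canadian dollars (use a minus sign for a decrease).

+$60 billion

Bank of Canada balance sheet:
  Assets:      Securities +$60B
  Liabilities: Bank reserves +$30B, Currency in circulation +$30B
Monetary base = currency + reserves: +$30B + (+$30B) = +$60 billion.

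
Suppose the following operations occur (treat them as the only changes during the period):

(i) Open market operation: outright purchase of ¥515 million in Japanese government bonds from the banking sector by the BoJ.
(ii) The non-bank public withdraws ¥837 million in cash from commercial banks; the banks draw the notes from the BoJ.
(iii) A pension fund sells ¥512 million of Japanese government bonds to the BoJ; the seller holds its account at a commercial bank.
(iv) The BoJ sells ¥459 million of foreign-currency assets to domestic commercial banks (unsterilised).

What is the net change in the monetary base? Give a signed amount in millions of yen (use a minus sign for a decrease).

+¥568 million

BoJ balance sheet:
  Assets:      Securities +¥1027M, Foreign assets −¥459M
  Liabilities: Bank reserves −¥269M, Currency in circulation +¥837M
Commercial banking system:
  Assets:      Reserves at CB −¥269M, Securities −¥515M, Foreign assets +¥459M
  Liabilities: Checkable deposits −¥325M
Monetary base = currency + reserves: +¥837M + (−¥269M) = +¥568 million.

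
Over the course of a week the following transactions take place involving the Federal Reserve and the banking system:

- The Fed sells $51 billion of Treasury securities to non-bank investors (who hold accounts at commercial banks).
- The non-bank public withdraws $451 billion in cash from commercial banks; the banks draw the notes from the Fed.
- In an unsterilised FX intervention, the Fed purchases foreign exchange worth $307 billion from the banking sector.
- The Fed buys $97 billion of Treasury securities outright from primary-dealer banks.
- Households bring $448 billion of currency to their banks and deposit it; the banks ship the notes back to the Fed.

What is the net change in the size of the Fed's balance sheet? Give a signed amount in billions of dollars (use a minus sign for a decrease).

Asset sale (to non-banks) $51 billion: a Fed asset is shed → −$51B.
Currency withdrawal $451 billion: only the composition of liabilities changes → 0.
FX purchase $307 billion: a Fed asset is acquired → +$307B.
OMO purchase (from banks) $97 billion: a Fed asset is acquired → +$97B.
Currency deposit $448 billion: only the composition of liabilities changes → 0.
Net: −51 + 0 + 307 + 97 + 0 = +$353 billion.

+$353 billion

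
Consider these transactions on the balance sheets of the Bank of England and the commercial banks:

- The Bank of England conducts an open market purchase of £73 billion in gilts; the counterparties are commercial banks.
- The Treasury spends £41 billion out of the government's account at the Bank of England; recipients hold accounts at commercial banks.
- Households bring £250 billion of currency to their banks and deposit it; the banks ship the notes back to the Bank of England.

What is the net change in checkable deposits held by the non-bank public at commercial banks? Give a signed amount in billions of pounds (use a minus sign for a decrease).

+£291 billion

Bank of England balance sheet:
  Assets:      Securities +£73B
  Liabilities: Bank reserves +£364B, Currency in circulation −£250B, Government deposits −£41B
Commercial banking system:
  Assets:      Reserves at CB +£364B, Securities −£73B
  Liabilities: Checkable deposits +£291B
So the change in checkable deposits held by the non-bank public at commercial banks is +£291 billion.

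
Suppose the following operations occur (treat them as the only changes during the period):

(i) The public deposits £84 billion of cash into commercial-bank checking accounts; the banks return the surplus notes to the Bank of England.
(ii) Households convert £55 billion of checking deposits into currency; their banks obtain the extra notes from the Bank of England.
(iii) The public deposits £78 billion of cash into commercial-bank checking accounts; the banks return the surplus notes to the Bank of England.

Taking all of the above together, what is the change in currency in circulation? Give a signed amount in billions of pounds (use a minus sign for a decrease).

-£107 billion

Currency deposit £84 billion: notes return to the central bank → −£84B.
Currency withdrawal £55 billion: notes leave the central bank → +£55B.
Currency deposit £78 billion: notes return to the central bank → −£78B.
Net: −84 + 55 − 78 = -£107 billion.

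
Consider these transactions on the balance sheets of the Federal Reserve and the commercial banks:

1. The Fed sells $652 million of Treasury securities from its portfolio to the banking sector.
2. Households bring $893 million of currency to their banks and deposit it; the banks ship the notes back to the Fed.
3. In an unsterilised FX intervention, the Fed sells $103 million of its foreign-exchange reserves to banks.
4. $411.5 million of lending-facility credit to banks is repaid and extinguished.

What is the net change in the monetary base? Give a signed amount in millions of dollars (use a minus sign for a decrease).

-$1166.5 million

Fed balance sheet:
  Assets:      Securities −$652M, Loans to banks −$411.5M, Foreign assets −$103M
  Liabilities: Bank reserves −$273.5M, Currency in circulation −$893M
Monetary base = currency + reserves: −$893M + (−$273.5M) = -$1166.5 million.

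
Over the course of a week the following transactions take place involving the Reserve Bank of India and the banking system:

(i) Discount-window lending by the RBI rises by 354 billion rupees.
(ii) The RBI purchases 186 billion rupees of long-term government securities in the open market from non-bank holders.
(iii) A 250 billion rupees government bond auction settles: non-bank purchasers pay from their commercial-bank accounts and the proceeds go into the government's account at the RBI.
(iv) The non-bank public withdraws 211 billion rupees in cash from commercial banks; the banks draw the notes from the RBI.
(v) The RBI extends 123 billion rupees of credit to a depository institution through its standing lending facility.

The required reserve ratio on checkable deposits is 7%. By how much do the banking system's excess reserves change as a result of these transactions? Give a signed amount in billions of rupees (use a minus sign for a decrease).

+221.25 billion

Discount-window loan 354 billion rupees: reserves +354B, deposits 0.
Asset purchase (from non-banks) 186 billion rupees: reserves +186B, deposits +186B.
Government account inflow 250 billion rupees: reserves −250B, deposits −250B.
Currency withdrawal 211 billion rupees: reserves −211B, deposits −211B.
Discount-window loan 123 billion rupees: reserves +123B, deposits 0.
Totals: Δreserves = +202B, Δdeposits = −275B.
Δrequired reserves = 7% × −275B = −19.25B.
Δexcess reserves = Δreserves − Δrequired = +202B − (−19.25B) = +221.25 billion.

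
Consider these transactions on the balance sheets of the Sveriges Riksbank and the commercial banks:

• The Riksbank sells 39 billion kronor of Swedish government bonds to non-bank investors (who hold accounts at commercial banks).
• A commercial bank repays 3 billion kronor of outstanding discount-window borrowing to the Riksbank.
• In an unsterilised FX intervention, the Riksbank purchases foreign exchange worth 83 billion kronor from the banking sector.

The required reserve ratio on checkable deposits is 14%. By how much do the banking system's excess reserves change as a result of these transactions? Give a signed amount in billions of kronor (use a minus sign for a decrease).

+46.46 billion

Asset sale (to non-banks) 39 billion kronor: reserves −39B, deposits −39B.
Discount-window repayment 3 billion kronor: reserves −3B, deposits 0.
FX purchase 83 billion kronor: reserves +83B, deposits 0.
Totals: Δreserves = +41B, Δdeposits = −39B.
Δrequired reserves = 14% × −39B = −5.46B.
Δexcess reserves = Δreserves − Δrequired = +41B − (−5.46B) = +46.46 billion.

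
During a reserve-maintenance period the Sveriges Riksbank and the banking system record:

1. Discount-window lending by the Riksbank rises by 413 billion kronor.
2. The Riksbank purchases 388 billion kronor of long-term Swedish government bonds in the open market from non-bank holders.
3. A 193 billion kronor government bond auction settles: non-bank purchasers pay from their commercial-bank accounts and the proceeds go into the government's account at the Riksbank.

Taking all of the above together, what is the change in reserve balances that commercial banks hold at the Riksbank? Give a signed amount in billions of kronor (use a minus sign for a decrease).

Discount-window loan 413 billion kronor: the loan is credited to the bank's reserve account → +413B.
Asset purchase (from non-banks) 388 billion kronor: the Riksbank pays by crediting reserve accounts → +388B.
Government account inflow 193 billion kronor: funds move from bank reserves into the government account → −193B.
Net: 413 + 388 − 193 = +608 billion.

+608 billion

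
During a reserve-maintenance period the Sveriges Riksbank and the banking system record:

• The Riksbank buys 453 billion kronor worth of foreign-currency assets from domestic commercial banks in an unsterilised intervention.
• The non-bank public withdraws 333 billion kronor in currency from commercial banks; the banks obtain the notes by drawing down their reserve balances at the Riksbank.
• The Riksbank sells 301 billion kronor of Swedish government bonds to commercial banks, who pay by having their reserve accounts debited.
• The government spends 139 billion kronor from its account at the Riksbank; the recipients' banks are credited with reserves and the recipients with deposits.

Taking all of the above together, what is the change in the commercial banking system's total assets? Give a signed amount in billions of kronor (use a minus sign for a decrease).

-194 billion

Riksbank balance sheet:
  Assets:      Securities −301B, Foreign assets +453B
  Liabilities: Bank reserves −42B, Currency in circulation +333B, Government deposits −139B
Commercial banking system:
  Assets:      Reserves at CB −42B, Securities +301B, Foreign assets −453B
  Liabilities: Checkable deposits −194B
Change in total bank assets = -194 billion.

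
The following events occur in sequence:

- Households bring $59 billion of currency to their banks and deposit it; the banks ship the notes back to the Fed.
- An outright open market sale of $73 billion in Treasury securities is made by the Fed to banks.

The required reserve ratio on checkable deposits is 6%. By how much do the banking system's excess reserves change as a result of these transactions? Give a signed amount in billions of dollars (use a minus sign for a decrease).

-$17.54 billion

Currency deposit $59 billion: reserves +$59B, deposits +$59B.
OMO sale (to banks) $73 billion: reserves −$73B, deposits 0.
Totals: Δreserves = −$14B, Δdeposits = +$59B.
Δrequired reserves = 6% × +$59B = +$3.54B.
Δexcess reserves = Δreserves − Δrequired = −$14B − (+$3.54B) = -$17.54 billion.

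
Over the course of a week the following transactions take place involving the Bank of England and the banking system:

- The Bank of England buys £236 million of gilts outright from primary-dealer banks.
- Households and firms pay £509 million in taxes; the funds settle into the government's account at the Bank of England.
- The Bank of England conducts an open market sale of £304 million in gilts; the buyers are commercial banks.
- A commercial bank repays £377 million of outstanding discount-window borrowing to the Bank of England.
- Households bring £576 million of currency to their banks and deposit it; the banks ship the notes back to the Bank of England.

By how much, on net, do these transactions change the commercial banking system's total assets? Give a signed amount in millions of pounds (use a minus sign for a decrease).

Bank of England balance sheet:
  Assets:      Securities −£68M, Loans to banks −£377M
  Liabilities: Bank reserves −£378M, Currency in circulation −£576M, Government deposits +£509M
Commercial banking system:
  Assets:      Reserves at CB −£378M, Securities +£68M
  Liabilities: Checkable deposits +£67M, Borrowings from CB −£377M
Change in total bank assets = -£310 million.

-£310 million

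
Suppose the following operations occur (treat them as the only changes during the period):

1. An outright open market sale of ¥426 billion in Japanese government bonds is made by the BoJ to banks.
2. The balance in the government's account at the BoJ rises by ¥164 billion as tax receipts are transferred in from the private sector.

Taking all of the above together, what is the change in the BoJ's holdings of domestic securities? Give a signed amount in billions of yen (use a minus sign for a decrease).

-¥426 billion

OMO sale (to banks) ¥426 billion: securities removed from the BoJ's portfolio → −¥426B.
Government account inflow ¥164 billion: the BoJ's securities portfolio is untouched → 0.
Net: −426 + 0 = -¥426 billion.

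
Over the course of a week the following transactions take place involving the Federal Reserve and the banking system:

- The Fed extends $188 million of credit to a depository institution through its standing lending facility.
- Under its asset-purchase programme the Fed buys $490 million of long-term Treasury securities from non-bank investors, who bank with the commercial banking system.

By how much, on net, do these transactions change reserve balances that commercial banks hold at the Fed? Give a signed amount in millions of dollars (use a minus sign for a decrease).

+$678 million

Discount-window loan $188 million: the loan is credited to the bank's reserve account → +$188M.
Asset purchase (from non-banks) $490 million: the Fed pays by crediting reserve accounts → +$490M.
Net: 188 + 490 = +$678 million.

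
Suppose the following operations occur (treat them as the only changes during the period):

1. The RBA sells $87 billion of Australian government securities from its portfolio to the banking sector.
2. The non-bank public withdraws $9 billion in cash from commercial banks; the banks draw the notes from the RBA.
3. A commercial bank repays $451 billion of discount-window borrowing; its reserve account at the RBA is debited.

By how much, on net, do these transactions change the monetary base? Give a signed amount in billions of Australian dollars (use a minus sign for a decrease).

RBA balance sheet:
  Assets:      Securities −$87B, Loans to banks −$451B
  Liabilities: Bank reserves −$547B, Currency in circulation +$9B
Commercial banking system:
  Assets:      Reserves at CB −$547B, Securities +$87B
  Liabilities: Checkable deposits −$9B, Borrowings from CB −$451B
Monetary base = currency + reserves: +$9B + (−$547B) = -$538 billion.

-$538 billion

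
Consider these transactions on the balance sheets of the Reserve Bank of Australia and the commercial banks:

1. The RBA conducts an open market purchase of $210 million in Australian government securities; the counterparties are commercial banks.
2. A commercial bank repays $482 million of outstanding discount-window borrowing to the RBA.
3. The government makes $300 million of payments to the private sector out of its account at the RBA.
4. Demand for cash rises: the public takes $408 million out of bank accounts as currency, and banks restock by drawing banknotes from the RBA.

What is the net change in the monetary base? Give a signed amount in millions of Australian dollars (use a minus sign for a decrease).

RBA balance sheet:
  Assets:      Securities +$210M, Loans to banks −$482M
  Liabilities: Bank reserves −$380M, Currency in circulation +$408M, Government deposits −$300M
Commercial banking system:
  Assets:      Reserves at CB −$380M, Securities −$210M
  Liabilities: Checkable deposits −$108M, Borrowings from CB −$482M
Monetary base = currency + reserves: +$408M + (−$380M) = +$28 million.

+$28 million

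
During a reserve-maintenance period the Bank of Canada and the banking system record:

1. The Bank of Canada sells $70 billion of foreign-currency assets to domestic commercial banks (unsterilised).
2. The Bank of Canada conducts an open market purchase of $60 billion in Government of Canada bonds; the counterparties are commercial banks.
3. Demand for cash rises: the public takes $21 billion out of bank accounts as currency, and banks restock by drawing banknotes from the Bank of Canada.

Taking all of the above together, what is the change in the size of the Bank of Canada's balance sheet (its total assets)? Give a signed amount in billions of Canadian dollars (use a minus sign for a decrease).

Bank of Canada balance sheet:
  Assets:      Securities +$60B, Foreign assets −$70B
  Liabilities: Bank reserves −$31B, Currency in circulation +$21B
Commercial banking system:
  Assets:      Reserves at CB −$31B, Securities −$60B, Foreign assets +$70B
  Liabilities: Checkable deposits −$21B
Change in total Bank of Canada assets = -$10 billion.

-$10 billion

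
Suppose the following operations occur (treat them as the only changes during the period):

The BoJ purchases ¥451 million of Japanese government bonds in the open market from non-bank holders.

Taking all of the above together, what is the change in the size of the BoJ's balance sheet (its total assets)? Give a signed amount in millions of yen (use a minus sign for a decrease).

+¥451 million

Asset purchase (from non-banks) ¥451 million: a BoJ asset is acquired → +¥451M.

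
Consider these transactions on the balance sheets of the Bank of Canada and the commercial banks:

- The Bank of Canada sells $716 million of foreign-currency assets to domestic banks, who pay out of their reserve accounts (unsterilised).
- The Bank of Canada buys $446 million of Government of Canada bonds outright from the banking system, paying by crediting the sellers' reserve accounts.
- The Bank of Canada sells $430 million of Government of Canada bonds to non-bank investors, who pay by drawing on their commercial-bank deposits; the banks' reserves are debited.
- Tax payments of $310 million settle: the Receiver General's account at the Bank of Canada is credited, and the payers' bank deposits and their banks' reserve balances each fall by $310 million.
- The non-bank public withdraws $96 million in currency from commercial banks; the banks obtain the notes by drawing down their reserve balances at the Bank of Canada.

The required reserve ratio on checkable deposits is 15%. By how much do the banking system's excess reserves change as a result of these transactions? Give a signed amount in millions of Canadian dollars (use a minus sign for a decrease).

-$980.6 million

FX sale $716 million: reserves −$716M, deposits 0.
OMO purchase (from banks) $446 million: reserves +$446M, deposits 0.
Asset sale (to non-banks) $430 million: reserves −$430M, deposits −$430M.
Government account inflow $310 million: reserves −$310M, deposits −$310M.
Currency withdrawal $96 million: reserves −$96M, deposits −$96M.
Totals: Δreserves = −$1106M, Δdeposits = −$836M.
Δrequired reserves = 15% × −$836M = −$125.4M.
Δexcess reserves = Δreserves − Δrequired = −$1106M − (−$125.4M) = -$980.6 million.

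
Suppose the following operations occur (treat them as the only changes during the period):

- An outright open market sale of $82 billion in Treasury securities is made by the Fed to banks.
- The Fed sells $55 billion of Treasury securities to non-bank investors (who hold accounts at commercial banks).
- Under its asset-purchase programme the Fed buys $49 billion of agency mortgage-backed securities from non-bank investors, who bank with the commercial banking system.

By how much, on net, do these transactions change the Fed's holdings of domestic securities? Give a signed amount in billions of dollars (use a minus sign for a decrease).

-$88 billion

OMO sale (to banks) $82 billion: securities removed from the Fed's portfolio → −$82B.
Asset sale (to non-banks) $55 billion: securities removed from the Fed's portfolio → −$55B.
Asset purchase (from non-banks) $49 billion: securities added to the Fed's portfolio → +$49B.
Net: −82 − 55 + 49 = -$88 billion.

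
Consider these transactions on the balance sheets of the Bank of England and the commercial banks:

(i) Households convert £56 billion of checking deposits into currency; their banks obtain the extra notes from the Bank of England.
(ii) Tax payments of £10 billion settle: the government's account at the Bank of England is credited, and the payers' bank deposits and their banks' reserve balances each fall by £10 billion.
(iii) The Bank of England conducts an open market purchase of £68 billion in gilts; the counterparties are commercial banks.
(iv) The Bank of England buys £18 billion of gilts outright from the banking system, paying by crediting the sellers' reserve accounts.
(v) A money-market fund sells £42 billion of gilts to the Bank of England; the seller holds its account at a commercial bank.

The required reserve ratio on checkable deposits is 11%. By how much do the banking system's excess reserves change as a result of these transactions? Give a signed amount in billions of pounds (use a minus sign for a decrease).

Currency withdrawal £56 billion: reserves −£56B, deposits −£56B.
Government account inflow £10 billion: reserves −£10B, deposits −£10B.
OMO purchase (from banks) £68 billion: reserves +£68B, deposits 0.
OMO purchase (from banks) £18 billion: reserves +£18B, deposits 0.
Asset purchase (from non-banks) £42 billion: reserves +£42B, deposits +£42B.
Totals: Δreserves = +£62B, Δdeposits = −£24B.
Δrequired reserves = 11% × −£24B = −£2.64B.
Δexcess reserves = Δreserves − Δrequired = +£62B − (−£2.64B) = +£64.64 billion.

+£64.64 billion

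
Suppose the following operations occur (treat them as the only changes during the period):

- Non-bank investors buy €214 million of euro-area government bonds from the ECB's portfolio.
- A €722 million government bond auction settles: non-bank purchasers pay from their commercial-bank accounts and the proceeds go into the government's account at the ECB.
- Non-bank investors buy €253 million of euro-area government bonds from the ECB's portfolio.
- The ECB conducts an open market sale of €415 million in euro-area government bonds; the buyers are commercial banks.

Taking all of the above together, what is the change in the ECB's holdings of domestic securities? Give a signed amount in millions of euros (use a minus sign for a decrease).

Asset sale (to non-banks) €214 million: securities removed from the ECB's portfolio → −€214M.
Government account inflow €722 million: the ECB's securities portfolio is untouched → 0.
Asset sale (to non-banks) €253 million: securities removed from the ECB's portfolio → −€253M.
OMO sale (to banks) €415 million: securities removed from the ECB's portfolio → −€415M.
Net: −214 + 0 − 253 − 415 = -€882 million.

-€882 million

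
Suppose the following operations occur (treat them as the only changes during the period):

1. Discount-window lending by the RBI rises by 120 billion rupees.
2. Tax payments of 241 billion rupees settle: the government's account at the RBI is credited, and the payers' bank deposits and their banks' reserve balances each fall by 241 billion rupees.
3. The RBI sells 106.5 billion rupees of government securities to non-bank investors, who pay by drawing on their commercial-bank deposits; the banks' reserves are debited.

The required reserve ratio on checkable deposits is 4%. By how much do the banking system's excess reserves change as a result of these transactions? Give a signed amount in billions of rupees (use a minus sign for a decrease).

-213.6 billion

Discount-window loan 120 billion rupees: reserves +120B, deposits 0.
Government account inflow 241 billion rupees: reserves −241B, deposits −241B.
Asset sale (to non-banks) 106.5 billion rupees: reserves −106.5B, deposits −106.5B.
Totals: Δreserves = −227.5B, Δdeposits = −347.5B.
Δrequired reserves = 4% × −347.5B = −13.9B.
Δexcess reserves = Δreserves − Δrequired = −227.5B − (−13.9B) = -213.6 billion.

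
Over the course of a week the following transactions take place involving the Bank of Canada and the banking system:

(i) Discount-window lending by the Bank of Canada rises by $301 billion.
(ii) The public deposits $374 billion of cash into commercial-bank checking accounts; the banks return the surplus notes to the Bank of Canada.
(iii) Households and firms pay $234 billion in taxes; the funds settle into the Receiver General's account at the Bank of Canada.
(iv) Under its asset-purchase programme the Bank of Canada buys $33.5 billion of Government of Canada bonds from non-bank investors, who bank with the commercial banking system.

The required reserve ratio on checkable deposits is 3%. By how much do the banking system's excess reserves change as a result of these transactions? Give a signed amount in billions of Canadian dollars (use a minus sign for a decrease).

+$469.295 billion

Discount-window loan $301 billion: reserves +$301B, deposits 0.
Currency deposit $374 billion: reserves +$374B, deposits +$374B.
Government account inflow $234 billion: reserves −$234B, deposits −$234B.
Asset purchase (from non-banks) $33.5 billion: reserves +$33.5B, deposits +$33.5B.
Totals: Δreserves = +$474.5B, Δdeposits = +$173.5B.
Δrequired reserves = 3% × +$173.5B = +$5.205B.
Δexcess reserves = Δreserves − Δrequired = +$474.5B − (+$5.205B) = +$469.295 billion.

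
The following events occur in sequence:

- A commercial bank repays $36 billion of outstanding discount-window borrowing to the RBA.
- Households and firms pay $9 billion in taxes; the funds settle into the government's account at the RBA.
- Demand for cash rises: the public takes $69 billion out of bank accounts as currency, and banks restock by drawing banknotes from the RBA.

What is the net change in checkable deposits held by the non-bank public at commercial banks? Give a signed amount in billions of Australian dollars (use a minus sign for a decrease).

RBA balance sheet:
  Assets:      Loans to banks −$36B
  Liabilities: Bank reserves −$114B, Currency in circulation +$69B, Government deposits +$9B
Commercial banking system:
  Assets:      Reserves at CB −$114B
  Liabilities: Checkable deposits −$78B, Borrowings from CB −$36B
So the change in checkable deposits held by the non-bank public at commercial banks is -$78 billion.

-$78 billion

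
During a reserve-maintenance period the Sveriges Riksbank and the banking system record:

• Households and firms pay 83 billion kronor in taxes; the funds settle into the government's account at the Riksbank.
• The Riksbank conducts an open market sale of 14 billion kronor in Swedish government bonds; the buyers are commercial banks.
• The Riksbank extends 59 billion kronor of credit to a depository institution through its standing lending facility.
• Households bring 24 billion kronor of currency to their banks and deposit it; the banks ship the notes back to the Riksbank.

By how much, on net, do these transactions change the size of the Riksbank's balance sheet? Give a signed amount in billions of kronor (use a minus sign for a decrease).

Government account inflow 83 billion kronor: only the composition of liabilities changes → 0.
OMO sale (to banks) 14 billion kronor: a Riksbank asset is shed → −14B.
Discount-window loan 59 billion kronor: a Riksbank asset is acquired → +59B.
Currency deposit 24 billion kronor: only the composition of liabilities changes → 0.
Net: 0 − 14 + 59 + 0 = +45 billion.

+45 billion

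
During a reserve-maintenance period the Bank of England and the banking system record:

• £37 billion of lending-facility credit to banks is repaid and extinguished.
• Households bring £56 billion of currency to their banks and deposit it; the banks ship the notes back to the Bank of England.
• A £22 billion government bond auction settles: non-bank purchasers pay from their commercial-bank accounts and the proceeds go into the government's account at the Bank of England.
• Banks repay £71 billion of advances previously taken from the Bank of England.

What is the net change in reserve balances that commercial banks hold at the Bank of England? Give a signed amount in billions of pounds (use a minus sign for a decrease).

-£74 billion

Discount-window repayment £37 billion: repayment is debited from reserves → −£37B.
Currency deposit £56 billion: returned notes are swapped for reserve credit → +£56B.
Government account inflow £22 billion: funds move from bank reserves into the government account → −£22B.
Discount-window repayment £71 billion: repayment is debited from reserves → −£71B.
Net: −37 + 56 − 22 − 71 = -£74 billion.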